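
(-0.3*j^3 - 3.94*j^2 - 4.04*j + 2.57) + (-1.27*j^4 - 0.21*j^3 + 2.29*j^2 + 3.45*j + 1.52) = -1.27*j^4 - 0.51*j^3 - 1.65*j^2 - 0.59*j + 4.09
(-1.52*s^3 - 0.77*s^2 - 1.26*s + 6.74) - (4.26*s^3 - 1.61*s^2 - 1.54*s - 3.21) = -5.78*s^3 + 0.84*s^2 + 0.28*s + 9.95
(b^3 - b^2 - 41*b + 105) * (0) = 0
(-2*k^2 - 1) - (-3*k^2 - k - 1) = k^2 + k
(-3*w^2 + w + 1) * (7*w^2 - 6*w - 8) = -21*w^4 + 25*w^3 + 25*w^2 - 14*w - 8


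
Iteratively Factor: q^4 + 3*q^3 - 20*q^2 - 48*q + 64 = (q + 4)*(q^3 - q^2 - 16*q + 16) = (q + 4)^2*(q^2 - 5*q + 4) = (q - 4)*(q + 4)^2*(q - 1)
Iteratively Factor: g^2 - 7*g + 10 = (g - 5)*(g - 2)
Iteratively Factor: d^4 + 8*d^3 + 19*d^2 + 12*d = (d)*(d^3 + 8*d^2 + 19*d + 12) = d*(d + 1)*(d^2 + 7*d + 12) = d*(d + 1)*(d + 3)*(d + 4)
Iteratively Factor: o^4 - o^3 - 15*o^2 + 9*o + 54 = (o - 3)*(o^3 + 2*o^2 - 9*o - 18) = (o - 3)*(o + 2)*(o^2 - 9) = (o - 3)*(o + 2)*(o + 3)*(o - 3)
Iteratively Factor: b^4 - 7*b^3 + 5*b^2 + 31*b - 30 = (b - 5)*(b^3 - 2*b^2 - 5*b + 6) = (b - 5)*(b - 1)*(b^2 - b - 6) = (b - 5)*(b - 3)*(b - 1)*(b + 2)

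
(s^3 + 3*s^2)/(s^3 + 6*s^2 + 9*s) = s/(s + 3)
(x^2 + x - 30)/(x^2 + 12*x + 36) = (x - 5)/(x + 6)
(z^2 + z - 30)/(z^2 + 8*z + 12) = (z - 5)/(z + 2)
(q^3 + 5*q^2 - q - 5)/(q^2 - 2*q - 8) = (-q^3 - 5*q^2 + q + 5)/(-q^2 + 2*q + 8)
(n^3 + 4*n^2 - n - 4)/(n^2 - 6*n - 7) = (n^2 + 3*n - 4)/(n - 7)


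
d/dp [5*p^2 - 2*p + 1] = 10*p - 2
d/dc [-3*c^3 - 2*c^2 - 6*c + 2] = -9*c^2 - 4*c - 6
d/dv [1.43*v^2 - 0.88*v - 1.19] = 2.86*v - 0.88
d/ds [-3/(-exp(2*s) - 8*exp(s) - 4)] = 6*(-exp(s) - 4)*exp(s)/(exp(2*s) + 8*exp(s) + 4)^2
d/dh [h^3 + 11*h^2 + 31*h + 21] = 3*h^2 + 22*h + 31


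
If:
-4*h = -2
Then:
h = 1/2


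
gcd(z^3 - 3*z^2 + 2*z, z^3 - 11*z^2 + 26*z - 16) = z^2 - 3*z + 2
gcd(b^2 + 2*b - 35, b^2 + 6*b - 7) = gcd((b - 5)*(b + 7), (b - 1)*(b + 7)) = b + 7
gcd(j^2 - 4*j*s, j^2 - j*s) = j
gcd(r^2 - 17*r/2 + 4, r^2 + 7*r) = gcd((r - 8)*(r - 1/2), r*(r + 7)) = 1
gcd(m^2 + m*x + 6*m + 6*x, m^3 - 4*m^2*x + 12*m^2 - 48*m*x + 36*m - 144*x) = m + 6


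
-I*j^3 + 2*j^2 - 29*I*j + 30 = (j - 5*I)*(j + 6*I)*(-I*j + 1)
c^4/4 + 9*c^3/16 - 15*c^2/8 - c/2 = c*(c/4 + 1)*(c - 2)*(c + 1/4)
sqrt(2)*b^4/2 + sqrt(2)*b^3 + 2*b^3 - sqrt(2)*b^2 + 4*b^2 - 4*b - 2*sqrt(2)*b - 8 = (b + 2)*(b - sqrt(2))*(b + 2*sqrt(2))*(sqrt(2)*b/2 + 1)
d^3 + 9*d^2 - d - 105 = (d - 3)*(d + 5)*(d + 7)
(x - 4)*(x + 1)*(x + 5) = x^3 + 2*x^2 - 19*x - 20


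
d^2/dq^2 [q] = 0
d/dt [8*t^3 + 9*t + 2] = 24*t^2 + 9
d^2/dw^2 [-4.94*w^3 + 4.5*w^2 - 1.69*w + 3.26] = 9.0 - 29.64*w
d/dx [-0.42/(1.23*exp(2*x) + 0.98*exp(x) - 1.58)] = (1.0332*exp(x) + 0.4116)*exp(x)/(1.23*exp(2*x) + 0.98*exp(x) - 1.58)^2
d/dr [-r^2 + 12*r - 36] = 12 - 2*r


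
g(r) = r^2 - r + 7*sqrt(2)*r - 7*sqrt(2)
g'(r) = 2*r - 1 + 7*sqrt(2)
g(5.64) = 72.10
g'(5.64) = 20.18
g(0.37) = -6.47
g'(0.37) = 9.64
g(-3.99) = -29.49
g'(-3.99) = 0.92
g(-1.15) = -18.81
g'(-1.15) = 6.60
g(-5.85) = -27.74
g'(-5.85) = -2.80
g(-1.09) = -18.41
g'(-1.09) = 6.72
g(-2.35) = -25.29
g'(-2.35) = 4.20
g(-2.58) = -26.20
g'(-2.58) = 3.74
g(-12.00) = 27.31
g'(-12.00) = -15.10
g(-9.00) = -8.99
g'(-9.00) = -9.10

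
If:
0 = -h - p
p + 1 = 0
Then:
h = 1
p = -1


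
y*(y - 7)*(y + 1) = y^3 - 6*y^2 - 7*y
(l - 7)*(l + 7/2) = l^2 - 7*l/2 - 49/2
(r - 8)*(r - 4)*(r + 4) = r^3 - 8*r^2 - 16*r + 128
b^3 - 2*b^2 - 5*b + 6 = (b - 3)*(b - 1)*(b + 2)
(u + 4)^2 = u^2 + 8*u + 16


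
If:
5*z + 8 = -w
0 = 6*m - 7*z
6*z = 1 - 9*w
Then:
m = -511/234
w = 53/39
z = -73/39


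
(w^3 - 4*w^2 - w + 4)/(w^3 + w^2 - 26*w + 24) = (w + 1)/(w + 6)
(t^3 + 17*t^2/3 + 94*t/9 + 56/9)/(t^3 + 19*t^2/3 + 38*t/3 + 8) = (t + 7/3)/(t + 3)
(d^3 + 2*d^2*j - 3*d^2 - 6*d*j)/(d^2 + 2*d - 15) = d*(d + 2*j)/(d + 5)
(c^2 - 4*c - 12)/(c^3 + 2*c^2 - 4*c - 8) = (c - 6)/(c^2 - 4)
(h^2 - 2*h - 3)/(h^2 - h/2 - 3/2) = 2*(h - 3)/(2*h - 3)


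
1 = 1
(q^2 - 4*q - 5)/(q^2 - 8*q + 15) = (q + 1)/(q - 3)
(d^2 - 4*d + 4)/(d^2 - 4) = (d - 2)/(d + 2)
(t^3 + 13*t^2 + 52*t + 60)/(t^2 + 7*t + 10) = t + 6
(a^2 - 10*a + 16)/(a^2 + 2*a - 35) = (a^2 - 10*a + 16)/(a^2 + 2*a - 35)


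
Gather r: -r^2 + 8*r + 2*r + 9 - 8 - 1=-r^2 + 10*r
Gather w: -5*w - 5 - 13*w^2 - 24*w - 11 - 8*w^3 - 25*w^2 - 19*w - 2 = -8*w^3 - 38*w^2 - 48*w - 18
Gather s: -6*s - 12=-6*s - 12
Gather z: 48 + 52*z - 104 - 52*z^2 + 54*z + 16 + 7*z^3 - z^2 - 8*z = 7*z^3 - 53*z^2 + 98*z - 40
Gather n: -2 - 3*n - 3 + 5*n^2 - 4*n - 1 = 5*n^2 - 7*n - 6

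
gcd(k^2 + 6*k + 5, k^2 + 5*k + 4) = k + 1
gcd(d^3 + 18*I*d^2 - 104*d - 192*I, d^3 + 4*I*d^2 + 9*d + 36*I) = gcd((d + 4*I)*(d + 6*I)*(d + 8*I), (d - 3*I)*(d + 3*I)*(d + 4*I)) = d + 4*I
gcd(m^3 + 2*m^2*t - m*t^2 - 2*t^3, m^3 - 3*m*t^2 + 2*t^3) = -m^2 - m*t + 2*t^2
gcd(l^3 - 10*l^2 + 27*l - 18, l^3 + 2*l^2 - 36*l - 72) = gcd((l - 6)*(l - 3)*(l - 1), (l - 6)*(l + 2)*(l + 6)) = l - 6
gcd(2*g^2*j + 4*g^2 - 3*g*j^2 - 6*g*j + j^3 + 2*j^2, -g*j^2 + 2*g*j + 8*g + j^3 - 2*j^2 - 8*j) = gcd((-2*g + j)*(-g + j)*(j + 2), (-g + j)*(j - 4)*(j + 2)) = g*j + 2*g - j^2 - 2*j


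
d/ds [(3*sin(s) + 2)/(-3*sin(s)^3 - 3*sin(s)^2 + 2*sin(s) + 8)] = (18*sin(s)^3 + 27*sin(s)^2 + 12*sin(s) + 20)*cos(s)/(3*sin(s)^3 + 3*sin(s)^2 - 2*sin(s) - 8)^2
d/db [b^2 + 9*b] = 2*b + 9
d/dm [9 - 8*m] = -8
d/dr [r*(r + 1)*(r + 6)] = 3*r^2 + 14*r + 6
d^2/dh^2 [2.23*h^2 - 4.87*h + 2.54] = 4.46000000000000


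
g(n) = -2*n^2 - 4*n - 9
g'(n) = -4*n - 4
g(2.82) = -36.18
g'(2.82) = -15.28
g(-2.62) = -12.25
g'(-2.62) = 6.48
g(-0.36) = -7.82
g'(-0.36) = -2.56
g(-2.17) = -9.74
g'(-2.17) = 4.68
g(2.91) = -37.58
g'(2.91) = -15.64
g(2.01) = -25.12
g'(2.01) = -12.04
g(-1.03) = -7.00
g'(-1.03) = 0.12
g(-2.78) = -13.34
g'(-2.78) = 7.12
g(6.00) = -105.00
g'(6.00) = -28.00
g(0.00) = -9.00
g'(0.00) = -4.00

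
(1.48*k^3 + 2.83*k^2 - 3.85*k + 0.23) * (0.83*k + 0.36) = 1.2284*k^4 + 2.8817*k^3 - 2.1767*k^2 - 1.1951*k + 0.0828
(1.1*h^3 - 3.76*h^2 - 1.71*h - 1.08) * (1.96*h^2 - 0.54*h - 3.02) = 2.156*h^5 - 7.9636*h^4 - 4.6432*h^3 + 10.1618*h^2 + 5.7474*h + 3.2616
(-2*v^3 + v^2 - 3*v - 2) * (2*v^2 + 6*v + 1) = -4*v^5 - 10*v^4 - 2*v^3 - 21*v^2 - 15*v - 2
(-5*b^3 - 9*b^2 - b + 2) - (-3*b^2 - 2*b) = -5*b^3 - 6*b^2 + b + 2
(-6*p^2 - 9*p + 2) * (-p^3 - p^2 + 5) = 6*p^5 + 15*p^4 + 7*p^3 - 32*p^2 - 45*p + 10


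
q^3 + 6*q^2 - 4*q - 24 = (q - 2)*(q + 2)*(q + 6)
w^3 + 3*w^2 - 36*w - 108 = (w - 6)*(w + 3)*(w + 6)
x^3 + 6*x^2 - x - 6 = (x - 1)*(x + 1)*(x + 6)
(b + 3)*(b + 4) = b^2 + 7*b + 12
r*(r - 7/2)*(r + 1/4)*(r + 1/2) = r^4 - 11*r^3/4 - 5*r^2/2 - 7*r/16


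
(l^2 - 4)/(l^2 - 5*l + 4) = (l^2 - 4)/(l^2 - 5*l + 4)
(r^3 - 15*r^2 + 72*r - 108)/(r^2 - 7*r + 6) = (r^2 - 9*r + 18)/(r - 1)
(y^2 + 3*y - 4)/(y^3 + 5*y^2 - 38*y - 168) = (y - 1)/(y^2 + y - 42)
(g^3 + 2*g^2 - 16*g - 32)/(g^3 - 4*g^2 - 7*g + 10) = (g^2 - 16)/(g^2 - 6*g + 5)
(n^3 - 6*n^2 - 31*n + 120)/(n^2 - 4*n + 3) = (n^2 - 3*n - 40)/(n - 1)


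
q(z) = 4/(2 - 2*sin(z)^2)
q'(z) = 16*sin(z)*cos(z)/(2 - 2*sin(z)^2)^2 = 4*sin(z)/cos(z)^3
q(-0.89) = 5.05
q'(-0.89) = -12.47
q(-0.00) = 2.00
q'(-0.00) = 0.00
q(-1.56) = 17159.11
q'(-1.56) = -3178571.06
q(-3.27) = 2.03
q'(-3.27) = -0.53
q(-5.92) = 2.29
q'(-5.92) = 1.74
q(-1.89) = 20.31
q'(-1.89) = 122.90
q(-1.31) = 30.08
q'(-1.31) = -225.43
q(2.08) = 8.42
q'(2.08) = -30.15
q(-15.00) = 3.47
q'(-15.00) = 5.93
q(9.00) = 2.41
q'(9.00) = -2.18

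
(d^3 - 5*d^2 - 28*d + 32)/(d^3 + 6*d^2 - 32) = (d^2 - 9*d + 8)/(d^2 + 2*d - 8)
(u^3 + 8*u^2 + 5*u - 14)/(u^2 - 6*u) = (u^3 + 8*u^2 + 5*u - 14)/(u*(u - 6))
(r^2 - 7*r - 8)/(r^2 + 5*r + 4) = (r - 8)/(r + 4)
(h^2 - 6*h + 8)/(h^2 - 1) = (h^2 - 6*h + 8)/(h^2 - 1)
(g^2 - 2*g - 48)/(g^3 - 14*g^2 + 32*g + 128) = (g + 6)/(g^2 - 6*g - 16)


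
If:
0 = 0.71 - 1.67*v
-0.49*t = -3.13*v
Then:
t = 2.72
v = 0.43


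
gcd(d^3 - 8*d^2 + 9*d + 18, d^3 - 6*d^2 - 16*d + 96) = d - 6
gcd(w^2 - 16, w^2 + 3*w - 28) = w - 4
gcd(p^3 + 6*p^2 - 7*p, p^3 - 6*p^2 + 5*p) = p^2 - p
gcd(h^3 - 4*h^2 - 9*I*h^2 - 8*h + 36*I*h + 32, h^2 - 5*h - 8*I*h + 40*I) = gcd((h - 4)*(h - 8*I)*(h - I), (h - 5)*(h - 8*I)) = h - 8*I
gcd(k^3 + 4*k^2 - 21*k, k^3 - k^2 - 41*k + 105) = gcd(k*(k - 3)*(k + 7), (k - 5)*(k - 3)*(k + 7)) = k^2 + 4*k - 21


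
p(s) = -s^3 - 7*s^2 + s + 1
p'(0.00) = 1.00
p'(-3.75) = 11.31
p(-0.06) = 0.92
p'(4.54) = -124.39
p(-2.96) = -37.36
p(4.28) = -201.35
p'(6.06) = -194.01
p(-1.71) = -16.18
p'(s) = -3*s^2 - 14*s + 1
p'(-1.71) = 16.17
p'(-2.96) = 16.16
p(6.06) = -472.55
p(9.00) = -1286.00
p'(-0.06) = 1.83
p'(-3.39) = 13.98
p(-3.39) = -43.88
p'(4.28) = -113.88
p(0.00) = 1.00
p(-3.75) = -48.45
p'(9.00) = -368.00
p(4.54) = -232.32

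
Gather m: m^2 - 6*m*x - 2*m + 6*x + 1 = m^2 + m*(-6*x - 2) + 6*x + 1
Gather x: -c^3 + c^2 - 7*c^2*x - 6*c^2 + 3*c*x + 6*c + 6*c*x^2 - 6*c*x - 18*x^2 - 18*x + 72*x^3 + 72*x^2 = -c^3 - 5*c^2 + 6*c + 72*x^3 + x^2*(6*c + 54) + x*(-7*c^2 - 3*c - 18)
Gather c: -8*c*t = -8*c*t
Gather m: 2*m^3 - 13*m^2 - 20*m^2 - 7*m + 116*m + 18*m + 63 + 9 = 2*m^3 - 33*m^2 + 127*m + 72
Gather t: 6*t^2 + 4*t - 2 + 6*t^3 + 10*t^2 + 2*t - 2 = 6*t^3 + 16*t^2 + 6*t - 4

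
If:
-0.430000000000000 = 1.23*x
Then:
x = -0.35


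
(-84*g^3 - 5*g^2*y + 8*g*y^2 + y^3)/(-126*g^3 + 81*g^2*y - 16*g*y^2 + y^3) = (28*g^2 + 11*g*y + y^2)/(42*g^2 - 13*g*y + y^2)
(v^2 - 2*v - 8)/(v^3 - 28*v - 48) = (v - 4)/(v^2 - 2*v - 24)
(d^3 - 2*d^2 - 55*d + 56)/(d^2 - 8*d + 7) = (d^2 - d - 56)/(d - 7)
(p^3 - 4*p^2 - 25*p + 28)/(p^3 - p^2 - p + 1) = (p^2 - 3*p - 28)/(p^2 - 1)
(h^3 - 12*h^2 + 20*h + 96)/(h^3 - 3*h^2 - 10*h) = (h^2 - 14*h + 48)/(h*(h - 5))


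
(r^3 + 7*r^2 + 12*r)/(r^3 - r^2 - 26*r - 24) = r*(r + 3)/(r^2 - 5*r - 6)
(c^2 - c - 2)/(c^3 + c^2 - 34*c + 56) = (c + 1)/(c^2 + 3*c - 28)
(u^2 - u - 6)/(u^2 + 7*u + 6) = (u^2 - u - 6)/(u^2 + 7*u + 6)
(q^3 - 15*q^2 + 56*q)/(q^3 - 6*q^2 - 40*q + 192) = q*(q - 7)/(q^2 + 2*q - 24)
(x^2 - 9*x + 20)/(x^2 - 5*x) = (x - 4)/x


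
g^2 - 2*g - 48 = (g - 8)*(g + 6)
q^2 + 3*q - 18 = (q - 3)*(q + 6)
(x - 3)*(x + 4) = x^2 + x - 12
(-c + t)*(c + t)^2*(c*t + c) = -c^4*t - c^4 - c^3*t^2 - c^3*t + c^2*t^3 + c^2*t^2 + c*t^4 + c*t^3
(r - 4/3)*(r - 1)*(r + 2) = r^3 - r^2/3 - 10*r/3 + 8/3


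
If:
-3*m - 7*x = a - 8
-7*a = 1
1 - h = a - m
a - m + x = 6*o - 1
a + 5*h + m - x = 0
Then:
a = -1/7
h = 16/35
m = -24/35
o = 1/2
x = 51/35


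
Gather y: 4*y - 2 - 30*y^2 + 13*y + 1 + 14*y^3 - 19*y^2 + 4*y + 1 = 14*y^3 - 49*y^2 + 21*y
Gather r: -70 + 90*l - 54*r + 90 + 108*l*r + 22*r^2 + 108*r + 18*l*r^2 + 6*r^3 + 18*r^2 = 90*l + 6*r^3 + r^2*(18*l + 40) + r*(108*l + 54) + 20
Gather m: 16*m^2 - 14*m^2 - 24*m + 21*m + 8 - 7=2*m^2 - 3*m + 1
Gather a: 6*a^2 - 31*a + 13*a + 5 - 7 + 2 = 6*a^2 - 18*a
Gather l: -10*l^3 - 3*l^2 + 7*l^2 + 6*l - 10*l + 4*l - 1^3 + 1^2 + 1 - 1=-10*l^3 + 4*l^2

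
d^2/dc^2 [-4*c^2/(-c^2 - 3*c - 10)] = 8*(-3*c^3 - 30*c^2 + 100)/(c^6 + 9*c^5 + 57*c^4 + 207*c^3 + 570*c^2 + 900*c + 1000)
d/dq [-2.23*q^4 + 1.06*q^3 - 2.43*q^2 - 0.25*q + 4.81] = -8.92*q^3 + 3.18*q^2 - 4.86*q - 0.25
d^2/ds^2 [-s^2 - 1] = -2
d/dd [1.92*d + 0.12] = 1.92000000000000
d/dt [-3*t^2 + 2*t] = 2 - 6*t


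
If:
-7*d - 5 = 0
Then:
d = -5/7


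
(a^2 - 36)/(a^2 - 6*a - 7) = (36 - a^2)/(-a^2 + 6*a + 7)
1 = 1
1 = 1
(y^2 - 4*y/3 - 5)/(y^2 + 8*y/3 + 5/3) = (y - 3)/(y + 1)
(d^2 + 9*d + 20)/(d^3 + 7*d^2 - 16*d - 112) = (d + 5)/(d^2 + 3*d - 28)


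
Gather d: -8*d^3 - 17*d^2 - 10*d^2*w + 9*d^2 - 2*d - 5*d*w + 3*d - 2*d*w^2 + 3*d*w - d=-8*d^3 + d^2*(-10*w - 8) + d*(-2*w^2 - 2*w)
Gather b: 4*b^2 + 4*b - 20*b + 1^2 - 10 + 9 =4*b^2 - 16*b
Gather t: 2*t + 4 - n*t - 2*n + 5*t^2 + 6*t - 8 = -2*n + 5*t^2 + t*(8 - n) - 4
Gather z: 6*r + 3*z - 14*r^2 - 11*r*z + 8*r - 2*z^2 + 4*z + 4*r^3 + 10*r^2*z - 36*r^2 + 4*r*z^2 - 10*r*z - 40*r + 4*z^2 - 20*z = 4*r^3 - 50*r^2 - 26*r + z^2*(4*r + 2) + z*(10*r^2 - 21*r - 13)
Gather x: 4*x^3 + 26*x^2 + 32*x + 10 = 4*x^3 + 26*x^2 + 32*x + 10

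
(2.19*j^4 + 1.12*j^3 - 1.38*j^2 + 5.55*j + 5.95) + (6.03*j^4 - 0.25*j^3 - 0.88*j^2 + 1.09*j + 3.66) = 8.22*j^4 + 0.87*j^3 - 2.26*j^2 + 6.64*j + 9.61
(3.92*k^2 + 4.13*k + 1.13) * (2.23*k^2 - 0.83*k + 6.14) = 8.7416*k^4 + 5.9563*k^3 + 23.1608*k^2 + 24.4203*k + 6.9382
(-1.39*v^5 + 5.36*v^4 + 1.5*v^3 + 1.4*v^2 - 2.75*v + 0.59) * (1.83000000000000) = -2.5437*v^5 + 9.8088*v^4 + 2.745*v^3 + 2.562*v^2 - 5.0325*v + 1.0797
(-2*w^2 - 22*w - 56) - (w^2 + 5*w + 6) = -3*w^2 - 27*w - 62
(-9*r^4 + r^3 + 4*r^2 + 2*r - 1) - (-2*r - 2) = -9*r^4 + r^3 + 4*r^2 + 4*r + 1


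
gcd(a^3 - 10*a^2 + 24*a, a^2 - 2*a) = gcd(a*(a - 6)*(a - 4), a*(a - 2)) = a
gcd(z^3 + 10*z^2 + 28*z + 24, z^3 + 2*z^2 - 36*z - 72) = z^2 + 8*z + 12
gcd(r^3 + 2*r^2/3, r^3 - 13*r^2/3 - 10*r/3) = r^2 + 2*r/3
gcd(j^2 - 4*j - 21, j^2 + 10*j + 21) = j + 3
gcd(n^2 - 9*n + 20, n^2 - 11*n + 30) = n - 5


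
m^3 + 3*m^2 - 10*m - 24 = (m - 3)*(m + 2)*(m + 4)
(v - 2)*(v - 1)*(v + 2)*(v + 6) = v^4 + 5*v^3 - 10*v^2 - 20*v + 24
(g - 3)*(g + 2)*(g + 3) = g^3 + 2*g^2 - 9*g - 18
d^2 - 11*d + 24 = (d - 8)*(d - 3)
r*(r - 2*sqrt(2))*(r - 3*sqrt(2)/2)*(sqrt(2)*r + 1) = sqrt(2)*r^4 - 6*r^3 + 5*sqrt(2)*r^2/2 + 6*r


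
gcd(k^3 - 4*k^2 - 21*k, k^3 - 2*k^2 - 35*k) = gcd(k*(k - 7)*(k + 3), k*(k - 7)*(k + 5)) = k^2 - 7*k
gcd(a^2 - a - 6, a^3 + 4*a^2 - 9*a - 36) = a - 3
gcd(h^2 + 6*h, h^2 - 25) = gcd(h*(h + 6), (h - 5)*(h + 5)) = 1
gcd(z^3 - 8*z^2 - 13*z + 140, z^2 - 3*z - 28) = z^2 - 3*z - 28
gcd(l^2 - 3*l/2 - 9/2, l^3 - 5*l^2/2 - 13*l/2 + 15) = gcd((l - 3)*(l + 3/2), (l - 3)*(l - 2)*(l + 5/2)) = l - 3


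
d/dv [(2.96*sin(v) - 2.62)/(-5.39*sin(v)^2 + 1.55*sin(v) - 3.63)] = (15.9544*sin(v)^2 - 28.2436*sin(v) - 6.6838)*cos(v)/(29.0521*sin(v)^4 - 16.709*sin(v)^3 + 41.5339*sin(v)^2 - 11.253*sin(v) + 13.1769)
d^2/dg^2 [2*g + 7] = 0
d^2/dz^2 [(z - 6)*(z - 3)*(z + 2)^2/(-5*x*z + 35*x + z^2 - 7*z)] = 2*(-(z - 6)*(z - 3)*(z + 2)^2*(5*x - 2*z + 7)^2 + (z + 2)*(5*x*z - 35*x - z^2 + 7*z)*(-(z - 6)*(z - 3)*(z + 2) + 2*(z - 6)*(z - 3)*(5*x - 2*z + 7) + (z - 6)*(z + 2)*(5*x - 2*z + 7) + (z - 3)*(z + 2)*(5*x - 2*z + 7)) - (5*x*z - 35*x - z^2 + 7*z)^2*((z - 6)*(z - 3) + 2*(z - 6)*(z + 2) + 2*(z - 3)*(z + 2) + (z + 2)^2))/(5*x*z - 35*x - z^2 + 7*z)^3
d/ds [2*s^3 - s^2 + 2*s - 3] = 6*s^2 - 2*s + 2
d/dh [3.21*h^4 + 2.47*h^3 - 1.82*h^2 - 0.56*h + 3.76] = 12.84*h^3 + 7.41*h^2 - 3.64*h - 0.56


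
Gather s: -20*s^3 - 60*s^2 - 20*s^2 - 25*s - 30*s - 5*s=-20*s^3 - 80*s^2 - 60*s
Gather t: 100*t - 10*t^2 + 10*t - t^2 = -11*t^2 + 110*t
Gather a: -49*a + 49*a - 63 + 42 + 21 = 0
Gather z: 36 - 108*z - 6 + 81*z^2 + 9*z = 81*z^2 - 99*z + 30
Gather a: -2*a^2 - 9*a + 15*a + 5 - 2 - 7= -2*a^2 + 6*a - 4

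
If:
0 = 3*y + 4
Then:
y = -4/3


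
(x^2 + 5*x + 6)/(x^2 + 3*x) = (x + 2)/x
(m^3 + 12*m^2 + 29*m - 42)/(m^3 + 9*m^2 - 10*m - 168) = (m - 1)/(m - 4)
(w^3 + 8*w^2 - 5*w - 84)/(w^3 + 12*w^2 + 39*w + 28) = (w - 3)/(w + 1)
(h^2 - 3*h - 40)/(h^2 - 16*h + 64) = (h + 5)/(h - 8)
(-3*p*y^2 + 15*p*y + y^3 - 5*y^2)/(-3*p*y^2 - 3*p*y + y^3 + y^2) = (y - 5)/(y + 1)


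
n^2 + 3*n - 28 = (n - 4)*(n + 7)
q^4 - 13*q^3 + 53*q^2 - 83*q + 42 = (q - 7)*(q - 3)*(q - 2)*(q - 1)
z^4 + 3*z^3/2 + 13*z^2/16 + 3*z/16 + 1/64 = (z + 1/4)^2*(z + 1/2)^2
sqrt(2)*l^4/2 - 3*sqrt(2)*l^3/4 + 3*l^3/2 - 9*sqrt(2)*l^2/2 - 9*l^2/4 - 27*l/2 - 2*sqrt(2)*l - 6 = (l - 4)*(l + 1/2)*(l + 3*sqrt(2)/2)*(sqrt(2)*l/2 + sqrt(2))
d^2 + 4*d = d*(d + 4)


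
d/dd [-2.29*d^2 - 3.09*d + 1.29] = -4.58*d - 3.09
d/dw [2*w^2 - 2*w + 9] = 4*w - 2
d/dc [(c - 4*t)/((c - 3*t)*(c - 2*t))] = ((-c + 4*t)*(c - 3*t) + (-c + 4*t)*(c - 2*t) + (c - 3*t)*(c - 2*t))/((c - 3*t)^2*(c - 2*t)^2)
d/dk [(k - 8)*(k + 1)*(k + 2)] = 3*k^2 - 10*k - 22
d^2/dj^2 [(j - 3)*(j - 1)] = 2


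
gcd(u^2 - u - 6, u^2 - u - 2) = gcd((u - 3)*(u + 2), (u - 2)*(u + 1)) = 1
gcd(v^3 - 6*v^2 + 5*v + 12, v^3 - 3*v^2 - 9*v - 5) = v + 1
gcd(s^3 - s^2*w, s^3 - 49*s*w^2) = s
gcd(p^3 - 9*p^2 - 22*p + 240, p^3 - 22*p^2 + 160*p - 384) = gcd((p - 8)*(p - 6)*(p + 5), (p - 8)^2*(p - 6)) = p^2 - 14*p + 48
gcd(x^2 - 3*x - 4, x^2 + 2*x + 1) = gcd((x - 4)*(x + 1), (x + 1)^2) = x + 1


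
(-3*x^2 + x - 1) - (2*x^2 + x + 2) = -5*x^2 - 3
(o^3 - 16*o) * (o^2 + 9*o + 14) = o^5 + 9*o^4 - 2*o^3 - 144*o^2 - 224*o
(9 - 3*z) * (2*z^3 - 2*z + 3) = -6*z^4 + 18*z^3 + 6*z^2 - 27*z + 27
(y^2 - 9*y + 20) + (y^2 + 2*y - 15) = 2*y^2 - 7*y + 5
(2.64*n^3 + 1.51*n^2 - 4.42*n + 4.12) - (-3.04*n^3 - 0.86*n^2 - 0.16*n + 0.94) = 5.68*n^3 + 2.37*n^2 - 4.26*n + 3.18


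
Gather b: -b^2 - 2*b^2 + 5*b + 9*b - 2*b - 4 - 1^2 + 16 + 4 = -3*b^2 + 12*b + 15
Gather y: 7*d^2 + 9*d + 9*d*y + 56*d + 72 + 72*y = 7*d^2 + 65*d + y*(9*d + 72) + 72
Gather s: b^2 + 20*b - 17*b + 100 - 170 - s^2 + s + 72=b^2 + 3*b - s^2 + s + 2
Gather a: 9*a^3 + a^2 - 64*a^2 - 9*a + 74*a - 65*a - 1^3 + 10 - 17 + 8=9*a^3 - 63*a^2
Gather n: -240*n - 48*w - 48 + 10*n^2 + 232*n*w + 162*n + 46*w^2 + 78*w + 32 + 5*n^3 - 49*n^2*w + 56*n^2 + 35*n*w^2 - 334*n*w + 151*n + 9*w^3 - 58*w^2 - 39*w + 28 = 5*n^3 + n^2*(66 - 49*w) + n*(35*w^2 - 102*w + 73) + 9*w^3 - 12*w^2 - 9*w + 12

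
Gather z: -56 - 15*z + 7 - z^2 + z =-z^2 - 14*z - 49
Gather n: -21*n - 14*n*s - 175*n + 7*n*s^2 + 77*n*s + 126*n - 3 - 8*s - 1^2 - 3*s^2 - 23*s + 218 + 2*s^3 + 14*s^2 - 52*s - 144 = n*(7*s^2 + 63*s - 70) + 2*s^3 + 11*s^2 - 83*s + 70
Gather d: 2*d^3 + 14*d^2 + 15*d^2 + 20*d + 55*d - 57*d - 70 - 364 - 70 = 2*d^3 + 29*d^2 + 18*d - 504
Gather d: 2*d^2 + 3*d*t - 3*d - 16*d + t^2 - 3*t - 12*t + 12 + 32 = 2*d^2 + d*(3*t - 19) + t^2 - 15*t + 44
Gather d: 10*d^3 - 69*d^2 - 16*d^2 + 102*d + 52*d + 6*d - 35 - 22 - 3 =10*d^3 - 85*d^2 + 160*d - 60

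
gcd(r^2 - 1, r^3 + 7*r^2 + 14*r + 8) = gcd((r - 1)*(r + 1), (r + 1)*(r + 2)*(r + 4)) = r + 1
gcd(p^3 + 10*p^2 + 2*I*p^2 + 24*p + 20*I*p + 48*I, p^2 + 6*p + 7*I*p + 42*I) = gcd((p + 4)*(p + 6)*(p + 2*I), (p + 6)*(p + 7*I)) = p + 6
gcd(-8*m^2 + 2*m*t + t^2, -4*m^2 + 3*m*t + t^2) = 4*m + t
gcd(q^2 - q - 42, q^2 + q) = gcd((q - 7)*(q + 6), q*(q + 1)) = 1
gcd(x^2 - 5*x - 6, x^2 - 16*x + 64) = 1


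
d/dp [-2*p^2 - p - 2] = -4*p - 1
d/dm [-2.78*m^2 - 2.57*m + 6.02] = -5.56*m - 2.57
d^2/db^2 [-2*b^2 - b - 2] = -4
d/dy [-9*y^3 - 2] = -27*y^2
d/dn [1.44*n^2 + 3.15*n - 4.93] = 2.88*n + 3.15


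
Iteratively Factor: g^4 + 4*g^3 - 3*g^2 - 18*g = (g)*(g^3 + 4*g^2 - 3*g - 18) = g*(g - 2)*(g^2 + 6*g + 9) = g*(g - 2)*(g + 3)*(g + 3)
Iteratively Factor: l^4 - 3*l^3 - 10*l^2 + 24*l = (l)*(l^3 - 3*l^2 - 10*l + 24) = l*(l - 2)*(l^2 - l - 12) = l*(l - 4)*(l - 2)*(l + 3)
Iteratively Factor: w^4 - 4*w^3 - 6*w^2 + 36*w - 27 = (w + 3)*(w^3 - 7*w^2 + 15*w - 9) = (w - 3)*(w + 3)*(w^2 - 4*w + 3) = (w - 3)^2*(w + 3)*(w - 1)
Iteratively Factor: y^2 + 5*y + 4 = (y + 4)*(y + 1)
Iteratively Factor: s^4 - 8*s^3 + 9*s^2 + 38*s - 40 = (s - 1)*(s^3 - 7*s^2 + 2*s + 40) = (s - 1)*(s + 2)*(s^2 - 9*s + 20) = (s - 5)*(s - 1)*(s + 2)*(s - 4)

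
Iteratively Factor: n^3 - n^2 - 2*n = (n - 2)*(n^2 + n) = (n - 2)*(n + 1)*(n)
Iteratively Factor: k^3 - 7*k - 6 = (k + 2)*(k^2 - 2*k - 3) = (k + 1)*(k + 2)*(k - 3)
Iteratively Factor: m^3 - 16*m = (m + 4)*(m^2 - 4*m) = m*(m + 4)*(m - 4)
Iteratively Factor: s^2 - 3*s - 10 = (s - 5)*(s + 2)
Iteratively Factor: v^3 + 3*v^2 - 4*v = (v)*(v^2 + 3*v - 4) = v*(v - 1)*(v + 4)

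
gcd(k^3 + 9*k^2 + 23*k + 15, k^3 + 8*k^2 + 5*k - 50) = k + 5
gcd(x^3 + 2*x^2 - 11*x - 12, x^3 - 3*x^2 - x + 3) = x^2 - 2*x - 3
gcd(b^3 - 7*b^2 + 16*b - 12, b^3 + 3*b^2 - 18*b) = b - 3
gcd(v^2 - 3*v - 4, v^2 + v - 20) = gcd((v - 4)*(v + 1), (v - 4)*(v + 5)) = v - 4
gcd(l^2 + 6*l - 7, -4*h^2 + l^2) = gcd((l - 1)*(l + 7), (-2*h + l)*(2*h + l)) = 1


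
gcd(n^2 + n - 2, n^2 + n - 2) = n^2 + n - 2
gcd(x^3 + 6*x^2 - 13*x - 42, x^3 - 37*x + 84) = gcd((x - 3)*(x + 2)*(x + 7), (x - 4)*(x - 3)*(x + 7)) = x^2 + 4*x - 21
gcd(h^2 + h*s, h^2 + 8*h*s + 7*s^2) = h + s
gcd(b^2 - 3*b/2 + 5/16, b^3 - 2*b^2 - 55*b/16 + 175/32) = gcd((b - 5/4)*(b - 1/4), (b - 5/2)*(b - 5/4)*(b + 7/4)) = b - 5/4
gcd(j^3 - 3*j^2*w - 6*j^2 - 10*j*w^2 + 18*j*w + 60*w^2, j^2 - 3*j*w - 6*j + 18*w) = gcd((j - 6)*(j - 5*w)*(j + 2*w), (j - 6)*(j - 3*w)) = j - 6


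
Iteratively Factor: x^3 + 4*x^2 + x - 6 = (x + 3)*(x^2 + x - 2) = (x - 1)*(x + 3)*(x + 2)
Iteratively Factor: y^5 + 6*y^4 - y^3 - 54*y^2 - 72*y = (y)*(y^4 + 6*y^3 - y^2 - 54*y - 72) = y*(y + 3)*(y^3 + 3*y^2 - 10*y - 24) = y*(y - 3)*(y + 3)*(y^2 + 6*y + 8) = y*(y - 3)*(y + 2)*(y + 3)*(y + 4)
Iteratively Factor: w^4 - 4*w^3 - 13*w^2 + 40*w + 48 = (w + 3)*(w^3 - 7*w^2 + 8*w + 16) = (w - 4)*(w + 3)*(w^2 - 3*w - 4) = (w - 4)^2*(w + 3)*(w + 1)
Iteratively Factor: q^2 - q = (q)*(q - 1)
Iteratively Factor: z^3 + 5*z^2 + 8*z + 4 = (z + 2)*(z^2 + 3*z + 2) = (z + 1)*(z + 2)*(z + 2)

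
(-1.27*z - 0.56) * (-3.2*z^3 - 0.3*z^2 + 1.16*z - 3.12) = 4.064*z^4 + 2.173*z^3 - 1.3052*z^2 + 3.3128*z + 1.7472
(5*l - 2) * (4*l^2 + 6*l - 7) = 20*l^3 + 22*l^2 - 47*l + 14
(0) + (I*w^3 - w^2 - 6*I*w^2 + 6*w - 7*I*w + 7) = I*w^3 - w^2 - 6*I*w^2 + 6*w - 7*I*w + 7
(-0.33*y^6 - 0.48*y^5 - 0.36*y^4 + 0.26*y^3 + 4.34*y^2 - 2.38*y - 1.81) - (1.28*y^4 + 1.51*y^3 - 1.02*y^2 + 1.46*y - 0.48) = -0.33*y^6 - 0.48*y^5 - 1.64*y^4 - 1.25*y^3 + 5.36*y^2 - 3.84*y - 1.33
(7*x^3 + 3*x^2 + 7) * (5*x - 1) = 35*x^4 + 8*x^3 - 3*x^2 + 35*x - 7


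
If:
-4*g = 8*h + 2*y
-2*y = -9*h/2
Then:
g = -25*y/18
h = 4*y/9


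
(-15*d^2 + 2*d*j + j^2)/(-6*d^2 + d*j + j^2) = (-15*d^2 + 2*d*j + j^2)/(-6*d^2 + d*j + j^2)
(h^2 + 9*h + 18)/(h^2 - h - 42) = (h + 3)/(h - 7)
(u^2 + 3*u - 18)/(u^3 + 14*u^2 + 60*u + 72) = (u - 3)/(u^2 + 8*u + 12)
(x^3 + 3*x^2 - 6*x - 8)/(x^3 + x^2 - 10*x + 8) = (x + 1)/(x - 1)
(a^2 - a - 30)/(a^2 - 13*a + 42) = (a + 5)/(a - 7)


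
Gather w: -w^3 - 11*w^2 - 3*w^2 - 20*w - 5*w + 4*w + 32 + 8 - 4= -w^3 - 14*w^2 - 21*w + 36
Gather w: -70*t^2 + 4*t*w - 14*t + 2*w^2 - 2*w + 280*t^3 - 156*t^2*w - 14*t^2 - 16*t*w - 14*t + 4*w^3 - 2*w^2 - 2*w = 280*t^3 - 84*t^2 - 28*t + 4*w^3 + w*(-156*t^2 - 12*t - 4)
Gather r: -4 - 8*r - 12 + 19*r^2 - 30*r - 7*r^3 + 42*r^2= -7*r^3 + 61*r^2 - 38*r - 16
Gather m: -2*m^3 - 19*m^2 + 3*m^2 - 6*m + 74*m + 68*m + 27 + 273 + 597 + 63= -2*m^3 - 16*m^2 + 136*m + 960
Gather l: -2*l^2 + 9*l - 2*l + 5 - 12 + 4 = -2*l^2 + 7*l - 3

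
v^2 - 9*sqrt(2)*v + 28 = (v - 7*sqrt(2))*(v - 2*sqrt(2))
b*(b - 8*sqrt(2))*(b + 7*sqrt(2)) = b^3 - sqrt(2)*b^2 - 112*b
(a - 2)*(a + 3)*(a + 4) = a^3 + 5*a^2 - 2*a - 24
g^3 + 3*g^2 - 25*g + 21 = (g - 3)*(g - 1)*(g + 7)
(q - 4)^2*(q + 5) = q^3 - 3*q^2 - 24*q + 80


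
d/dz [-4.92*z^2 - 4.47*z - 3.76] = -9.84*z - 4.47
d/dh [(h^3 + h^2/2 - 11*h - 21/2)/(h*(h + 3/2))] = (4*h^4 + 12*h^3 + 47*h^2 + 84*h + 63)/(h^2*(4*h^2 + 12*h + 9))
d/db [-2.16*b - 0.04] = -2.16000000000000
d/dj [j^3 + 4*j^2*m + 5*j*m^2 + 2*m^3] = 3*j^2 + 8*j*m + 5*m^2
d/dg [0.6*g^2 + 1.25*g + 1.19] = 1.2*g + 1.25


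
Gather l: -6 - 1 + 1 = -6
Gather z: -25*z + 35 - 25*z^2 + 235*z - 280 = -25*z^2 + 210*z - 245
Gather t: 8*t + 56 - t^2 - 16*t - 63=-t^2 - 8*t - 7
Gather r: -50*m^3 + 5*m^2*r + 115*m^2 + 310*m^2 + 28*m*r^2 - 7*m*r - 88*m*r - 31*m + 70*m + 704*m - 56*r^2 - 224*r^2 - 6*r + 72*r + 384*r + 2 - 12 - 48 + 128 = -50*m^3 + 425*m^2 + 743*m + r^2*(28*m - 280) + r*(5*m^2 - 95*m + 450) + 70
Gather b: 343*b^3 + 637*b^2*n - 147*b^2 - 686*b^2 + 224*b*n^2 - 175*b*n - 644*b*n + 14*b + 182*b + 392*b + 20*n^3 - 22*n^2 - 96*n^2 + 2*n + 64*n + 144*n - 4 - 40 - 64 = 343*b^3 + b^2*(637*n - 833) + b*(224*n^2 - 819*n + 588) + 20*n^3 - 118*n^2 + 210*n - 108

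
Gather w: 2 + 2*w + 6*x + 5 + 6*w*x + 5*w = w*(6*x + 7) + 6*x + 7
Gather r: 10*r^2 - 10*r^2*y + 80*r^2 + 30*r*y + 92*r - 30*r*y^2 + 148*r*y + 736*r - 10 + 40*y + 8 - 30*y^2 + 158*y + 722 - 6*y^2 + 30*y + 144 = r^2*(90 - 10*y) + r*(-30*y^2 + 178*y + 828) - 36*y^2 + 228*y + 864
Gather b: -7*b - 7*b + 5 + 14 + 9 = 28 - 14*b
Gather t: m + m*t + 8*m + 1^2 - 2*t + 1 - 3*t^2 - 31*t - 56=9*m - 3*t^2 + t*(m - 33) - 54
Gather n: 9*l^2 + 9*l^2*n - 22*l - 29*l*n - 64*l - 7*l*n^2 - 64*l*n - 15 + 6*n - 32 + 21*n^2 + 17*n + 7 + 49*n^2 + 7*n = 9*l^2 - 86*l + n^2*(70 - 7*l) + n*(9*l^2 - 93*l + 30) - 40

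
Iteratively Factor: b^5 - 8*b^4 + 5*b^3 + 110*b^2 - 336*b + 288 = (b - 3)*(b^4 - 5*b^3 - 10*b^2 + 80*b - 96) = (b - 3)^2*(b^3 - 2*b^2 - 16*b + 32) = (b - 3)^2*(b - 2)*(b^2 - 16) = (b - 3)^2*(b - 2)*(b + 4)*(b - 4)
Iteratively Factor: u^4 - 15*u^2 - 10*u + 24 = (u - 4)*(u^3 + 4*u^2 + u - 6) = (u - 4)*(u - 1)*(u^2 + 5*u + 6) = (u - 4)*(u - 1)*(u + 3)*(u + 2)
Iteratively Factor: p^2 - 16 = (p - 4)*(p + 4)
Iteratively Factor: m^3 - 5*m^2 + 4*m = (m - 1)*(m^2 - 4*m) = m*(m - 1)*(m - 4)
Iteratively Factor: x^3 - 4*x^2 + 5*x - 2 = (x - 2)*(x^2 - 2*x + 1) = (x - 2)*(x - 1)*(x - 1)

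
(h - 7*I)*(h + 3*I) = h^2 - 4*I*h + 21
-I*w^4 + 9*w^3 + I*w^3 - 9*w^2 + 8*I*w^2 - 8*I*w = w*(w + I)*(w + 8*I)*(-I*w + I)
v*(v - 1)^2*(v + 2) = v^4 - 3*v^2 + 2*v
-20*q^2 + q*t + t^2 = (-4*q + t)*(5*q + t)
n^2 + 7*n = n*(n + 7)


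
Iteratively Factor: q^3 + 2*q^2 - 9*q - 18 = (q - 3)*(q^2 + 5*q + 6) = (q - 3)*(q + 2)*(q + 3)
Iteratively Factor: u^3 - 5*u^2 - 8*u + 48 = (u - 4)*(u^2 - u - 12) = (u - 4)*(u + 3)*(u - 4)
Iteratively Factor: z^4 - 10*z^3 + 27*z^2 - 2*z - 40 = (z + 1)*(z^3 - 11*z^2 + 38*z - 40) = (z - 5)*(z + 1)*(z^2 - 6*z + 8) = (z - 5)*(z - 4)*(z + 1)*(z - 2)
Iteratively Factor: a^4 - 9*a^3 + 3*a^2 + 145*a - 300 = (a - 5)*(a^3 - 4*a^2 - 17*a + 60) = (a - 5)*(a - 3)*(a^2 - a - 20) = (a - 5)*(a - 3)*(a + 4)*(a - 5)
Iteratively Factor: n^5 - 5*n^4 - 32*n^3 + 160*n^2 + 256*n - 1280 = (n - 5)*(n^4 - 32*n^2 + 256) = (n - 5)*(n - 4)*(n^3 + 4*n^2 - 16*n - 64) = (n - 5)*(n - 4)*(n + 4)*(n^2 - 16) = (n - 5)*(n - 4)^2*(n + 4)*(n + 4)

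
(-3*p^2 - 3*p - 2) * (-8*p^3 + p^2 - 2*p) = 24*p^5 + 21*p^4 + 19*p^3 + 4*p^2 + 4*p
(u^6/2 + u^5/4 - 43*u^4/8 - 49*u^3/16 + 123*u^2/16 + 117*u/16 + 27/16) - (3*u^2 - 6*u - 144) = u^6/2 + u^5/4 - 43*u^4/8 - 49*u^3/16 + 75*u^2/16 + 213*u/16 + 2331/16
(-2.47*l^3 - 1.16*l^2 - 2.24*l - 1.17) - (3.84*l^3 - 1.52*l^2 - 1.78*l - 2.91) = -6.31*l^3 + 0.36*l^2 - 0.46*l + 1.74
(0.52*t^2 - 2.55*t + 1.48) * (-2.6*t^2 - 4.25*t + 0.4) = -1.352*t^4 + 4.42*t^3 + 7.1975*t^2 - 7.31*t + 0.592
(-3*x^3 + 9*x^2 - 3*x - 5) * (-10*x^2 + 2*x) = 30*x^5 - 96*x^4 + 48*x^3 + 44*x^2 - 10*x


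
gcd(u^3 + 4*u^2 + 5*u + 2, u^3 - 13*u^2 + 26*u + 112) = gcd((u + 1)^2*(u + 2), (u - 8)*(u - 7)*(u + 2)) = u + 2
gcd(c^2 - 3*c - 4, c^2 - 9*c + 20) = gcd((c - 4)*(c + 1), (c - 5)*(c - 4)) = c - 4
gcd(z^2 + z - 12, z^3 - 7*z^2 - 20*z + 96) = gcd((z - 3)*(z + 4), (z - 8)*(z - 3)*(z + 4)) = z^2 + z - 12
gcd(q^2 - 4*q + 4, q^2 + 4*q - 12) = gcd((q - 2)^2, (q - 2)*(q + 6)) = q - 2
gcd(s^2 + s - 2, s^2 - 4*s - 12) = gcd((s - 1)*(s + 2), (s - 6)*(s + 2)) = s + 2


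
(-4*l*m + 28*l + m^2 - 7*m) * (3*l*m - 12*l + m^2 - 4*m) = -12*l^2*m^2 + 132*l^2*m - 336*l^2 - l*m^3 + 11*l*m^2 - 28*l*m + m^4 - 11*m^3 + 28*m^2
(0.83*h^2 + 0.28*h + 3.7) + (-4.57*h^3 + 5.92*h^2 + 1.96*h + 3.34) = -4.57*h^3 + 6.75*h^2 + 2.24*h + 7.04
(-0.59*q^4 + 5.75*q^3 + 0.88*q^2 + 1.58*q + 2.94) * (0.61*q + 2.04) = -0.3599*q^5 + 2.3039*q^4 + 12.2668*q^3 + 2.759*q^2 + 5.0166*q + 5.9976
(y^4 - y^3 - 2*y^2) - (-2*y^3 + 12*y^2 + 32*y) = y^4 + y^3 - 14*y^2 - 32*y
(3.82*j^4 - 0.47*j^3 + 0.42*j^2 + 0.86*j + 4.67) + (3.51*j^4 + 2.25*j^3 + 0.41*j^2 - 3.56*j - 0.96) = 7.33*j^4 + 1.78*j^3 + 0.83*j^2 - 2.7*j + 3.71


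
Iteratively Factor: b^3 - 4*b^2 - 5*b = (b - 5)*(b^2 + b) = b*(b - 5)*(b + 1)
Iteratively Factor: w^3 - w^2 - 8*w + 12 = (w - 2)*(w^2 + w - 6) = (w - 2)^2*(w + 3)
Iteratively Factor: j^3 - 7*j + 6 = (j + 3)*(j^2 - 3*j + 2) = (j - 2)*(j + 3)*(j - 1)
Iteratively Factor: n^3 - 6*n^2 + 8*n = (n - 2)*(n^2 - 4*n) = n*(n - 2)*(n - 4)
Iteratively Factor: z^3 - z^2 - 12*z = (z)*(z^2 - z - 12) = z*(z - 4)*(z + 3)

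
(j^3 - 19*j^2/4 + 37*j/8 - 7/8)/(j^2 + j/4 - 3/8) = (8*j^3 - 38*j^2 + 37*j - 7)/(8*j^2 + 2*j - 3)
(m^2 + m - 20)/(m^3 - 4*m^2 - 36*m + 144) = (m + 5)/(m^2 - 36)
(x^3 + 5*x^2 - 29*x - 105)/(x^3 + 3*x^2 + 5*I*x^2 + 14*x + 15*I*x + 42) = (x^2 + 2*x - 35)/(x^2 + 5*I*x + 14)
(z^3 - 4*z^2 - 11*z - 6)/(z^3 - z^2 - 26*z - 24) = (z + 1)/(z + 4)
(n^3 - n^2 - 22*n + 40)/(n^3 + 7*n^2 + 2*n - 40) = (n - 4)/(n + 4)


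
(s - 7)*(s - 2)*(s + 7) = s^3 - 2*s^2 - 49*s + 98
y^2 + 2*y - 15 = (y - 3)*(y + 5)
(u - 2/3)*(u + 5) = u^2 + 13*u/3 - 10/3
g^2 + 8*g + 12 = (g + 2)*(g + 6)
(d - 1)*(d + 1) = d^2 - 1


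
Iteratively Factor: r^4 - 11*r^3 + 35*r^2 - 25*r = (r)*(r^3 - 11*r^2 + 35*r - 25) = r*(r - 1)*(r^2 - 10*r + 25) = r*(r - 5)*(r - 1)*(r - 5)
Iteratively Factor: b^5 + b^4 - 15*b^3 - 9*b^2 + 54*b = (b - 2)*(b^4 + 3*b^3 - 9*b^2 - 27*b) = b*(b - 2)*(b^3 + 3*b^2 - 9*b - 27) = b*(b - 2)*(b + 3)*(b^2 - 9) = b*(b - 3)*(b - 2)*(b + 3)*(b + 3)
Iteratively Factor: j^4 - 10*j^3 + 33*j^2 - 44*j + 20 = (j - 2)*(j^3 - 8*j^2 + 17*j - 10) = (j - 5)*(j - 2)*(j^2 - 3*j + 2) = (j - 5)*(j - 2)^2*(j - 1)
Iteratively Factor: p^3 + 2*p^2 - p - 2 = (p + 1)*(p^2 + p - 2) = (p - 1)*(p + 1)*(p + 2)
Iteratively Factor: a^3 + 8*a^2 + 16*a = (a + 4)*(a^2 + 4*a) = (a + 4)^2*(a)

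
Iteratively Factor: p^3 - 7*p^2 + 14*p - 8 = (p - 2)*(p^2 - 5*p + 4) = (p - 2)*(p - 1)*(p - 4)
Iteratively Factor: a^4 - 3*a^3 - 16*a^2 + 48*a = (a + 4)*(a^3 - 7*a^2 + 12*a) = (a - 4)*(a + 4)*(a^2 - 3*a) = a*(a - 4)*(a + 4)*(a - 3)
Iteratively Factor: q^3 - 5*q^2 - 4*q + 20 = (q - 5)*(q^2 - 4) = (q - 5)*(q - 2)*(q + 2)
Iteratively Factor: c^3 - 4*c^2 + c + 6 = (c - 2)*(c^2 - 2*c - 3) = (c - 3)*(c - 2)*(c + 1)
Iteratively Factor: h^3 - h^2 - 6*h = (h)*(h^2 - h - 6) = h*(h + 2)*(h - 3)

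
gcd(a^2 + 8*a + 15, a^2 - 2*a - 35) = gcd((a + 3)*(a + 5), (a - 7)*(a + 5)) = a + 5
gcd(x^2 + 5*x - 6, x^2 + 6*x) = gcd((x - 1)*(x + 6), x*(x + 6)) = x + 6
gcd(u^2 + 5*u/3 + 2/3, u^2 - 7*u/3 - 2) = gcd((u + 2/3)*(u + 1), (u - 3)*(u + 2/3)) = u + 2/3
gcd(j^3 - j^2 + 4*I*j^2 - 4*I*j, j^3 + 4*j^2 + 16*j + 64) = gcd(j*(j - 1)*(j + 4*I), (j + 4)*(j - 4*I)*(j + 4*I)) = j + 4*I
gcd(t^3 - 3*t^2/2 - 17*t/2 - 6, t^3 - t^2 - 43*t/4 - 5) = t - 4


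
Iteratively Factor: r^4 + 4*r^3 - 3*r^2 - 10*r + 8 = (r + 4)*(r^3 - 3*r + 2) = (r + 2)*(r + 4)*(r^2 - 2*r + 1) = (r - 1)*(r + 2)*(r + 4)*(r - 1)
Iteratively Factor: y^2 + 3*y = (y)*(y + 3)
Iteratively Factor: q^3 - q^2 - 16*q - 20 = (q + 2)*(q^2 - 3*q - 10) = (q + 2)^2*(q - 5)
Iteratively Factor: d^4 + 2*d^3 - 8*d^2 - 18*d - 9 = (d + 1)*(d^3 + d^2 - 9*d - 9) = (d - 3)*(d + 1)*(d^2 + 4*d + 3) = (d - 3)*(d + 1)*(d + 3)*(d + 1)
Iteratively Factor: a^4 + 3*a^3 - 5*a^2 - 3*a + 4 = (a + 4)*(a^3 - a^2 - a + 1) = (a + 1)*(a + 4)*(a^2 - 2*a + 1) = (a - 1)*(a + 1)*(a + 4)*(a - 1)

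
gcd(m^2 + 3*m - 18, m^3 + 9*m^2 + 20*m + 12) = m + 6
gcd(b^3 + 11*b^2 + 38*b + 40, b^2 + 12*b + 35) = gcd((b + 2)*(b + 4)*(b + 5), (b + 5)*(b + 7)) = b + 5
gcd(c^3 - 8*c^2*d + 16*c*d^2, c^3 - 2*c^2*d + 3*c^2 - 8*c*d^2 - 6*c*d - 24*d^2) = c - 4*d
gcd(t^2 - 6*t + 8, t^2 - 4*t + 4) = t - 2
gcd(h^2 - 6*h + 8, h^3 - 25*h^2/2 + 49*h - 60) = h - 4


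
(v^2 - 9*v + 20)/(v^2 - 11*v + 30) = (v - 4)/(v - 6)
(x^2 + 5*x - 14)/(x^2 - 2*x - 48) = (-x^2 - 5*x + 14)/(-x^2 + 2*x + 48)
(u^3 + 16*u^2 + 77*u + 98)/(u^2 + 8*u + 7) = (u^2 + 9*u + 14)/(u + 1)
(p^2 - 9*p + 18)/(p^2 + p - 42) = (p - 3)/(p + 7)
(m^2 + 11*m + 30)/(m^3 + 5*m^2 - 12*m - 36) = (m + 5)/(m^2 - m - 6)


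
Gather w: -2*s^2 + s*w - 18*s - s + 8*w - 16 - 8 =-2*s^2 - 19*s + w*(s + 8) - 24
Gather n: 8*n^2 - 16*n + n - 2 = 8*n^2 - 15*n - 2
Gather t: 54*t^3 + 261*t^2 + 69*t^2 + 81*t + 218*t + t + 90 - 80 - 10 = 54*t^3 + 330*t^2 + 300*t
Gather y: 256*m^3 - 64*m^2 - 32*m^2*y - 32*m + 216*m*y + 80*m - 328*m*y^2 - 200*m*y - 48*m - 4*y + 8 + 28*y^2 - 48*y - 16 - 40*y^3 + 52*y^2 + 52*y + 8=256*m^3 - 64*m^2 - 40*y^3 + y^2*(80 - 328*m) + y*(-32*m^2 + 16*m)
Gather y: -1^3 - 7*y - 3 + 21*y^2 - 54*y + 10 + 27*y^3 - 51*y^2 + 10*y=27*y^3 - 30*y^2 - 51*y + 6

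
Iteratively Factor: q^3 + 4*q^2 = (q)*(q^2 + 4*q) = q*(q + 4)*(q)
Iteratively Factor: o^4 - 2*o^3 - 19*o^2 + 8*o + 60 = (o - 5)*(o^3 + 3*o^2 - 4*o - 12) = (o - 5)*(o - 2)*(o^2 + 5*o + 6) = (o - 5)*(o - 2)*(o + 3)*(o + 2)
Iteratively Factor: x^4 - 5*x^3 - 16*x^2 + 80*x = (x - 5)*(x^3 - 16*x) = (x - 5)*(x + 4)*(x^2 - 4*x) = x*(x - 5)*(x + 4)*(x - 4)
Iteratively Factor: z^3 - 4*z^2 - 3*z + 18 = (z - 3)*(z^2 - z - 6) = (z - 3)^2*(z + 2)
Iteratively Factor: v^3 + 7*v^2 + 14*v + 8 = (v + 1)*(v^2 + 6*v + 8) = (v + 1)*(v + 2)*(v + 4)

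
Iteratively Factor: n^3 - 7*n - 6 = (n + 2)*(n^2 - 2*n - 3) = (n + 1)*(n + 2)*(n - 3)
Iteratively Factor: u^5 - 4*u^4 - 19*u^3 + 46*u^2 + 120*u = (u)*(u^4 - 4*u^3 - 19*u^2 + 46*u + 120) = u*(u - 5)*(u^3 + u^2 - 14*u - 24) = u*(u - 5)*(u + 3)*(u^2 - 2*u - 8) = u*(u - 5)*(u - 4)*(u + 3)*(u + 2)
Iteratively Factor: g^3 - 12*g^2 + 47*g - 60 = (g - 3)*(g^2 - 9*g + 20) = (g - 5)*(g - 3)*(g - 4)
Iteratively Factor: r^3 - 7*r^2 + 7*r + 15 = (r - 5)*(r^2 - 2*r - 3) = (r - 5)*(r + 1)*(r - 3)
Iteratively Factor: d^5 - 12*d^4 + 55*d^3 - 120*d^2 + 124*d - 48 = (d - 1)*(d^4 - 11*d^3 + 44*d^2 - 76*d + 48) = (d - 4)*(d - 1)*(d^3 - 7*d^2 + 16*d - 12) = (d - 4)*(d - 3)*(d - 1)*(d^2 - 4*d + 4) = (d - 4)*(d - 3)*(d - 2)*(d - 1)*(d - 2)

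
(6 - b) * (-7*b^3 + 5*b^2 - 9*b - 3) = 7*b^4 - 47*b^3 + 39*b^2 - 51*b - 18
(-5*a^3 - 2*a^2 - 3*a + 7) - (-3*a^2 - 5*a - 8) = -5*a^3 + a^2 + 2*a + 15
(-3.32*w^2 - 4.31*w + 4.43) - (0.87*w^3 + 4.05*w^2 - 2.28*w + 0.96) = -0.87*w^3 - 7.37*w^2 - 2.03*w + 3.47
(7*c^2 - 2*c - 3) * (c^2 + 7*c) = 7*c^4 + 47*c^3 - 17*c^2 - 21*c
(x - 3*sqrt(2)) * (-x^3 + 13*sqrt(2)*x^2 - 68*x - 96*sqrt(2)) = -x^4 + 16*sqrt(2)*x^3 - 146*x^2 + 108*sqrt(2)*x + 576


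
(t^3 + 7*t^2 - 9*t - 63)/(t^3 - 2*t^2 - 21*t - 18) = (t^2 + 4*t - 21)/(t^2 - 5*t - 6)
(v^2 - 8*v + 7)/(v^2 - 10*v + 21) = (v - 1)/(v - 3)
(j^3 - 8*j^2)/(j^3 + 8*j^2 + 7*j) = j*(j - 8)/(j^2 + 8*j + 7)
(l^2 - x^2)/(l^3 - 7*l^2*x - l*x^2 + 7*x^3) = 1/(l - 7*x)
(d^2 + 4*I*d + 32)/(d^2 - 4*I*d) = (d + 8*I)/d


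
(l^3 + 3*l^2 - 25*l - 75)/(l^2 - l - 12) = (l^2 - 25)/(l - 4)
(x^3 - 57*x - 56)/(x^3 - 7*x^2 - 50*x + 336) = (x + 1)/(x - 6)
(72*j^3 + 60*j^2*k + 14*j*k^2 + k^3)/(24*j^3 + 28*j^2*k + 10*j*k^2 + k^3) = (6*j + k)/(2*j + k)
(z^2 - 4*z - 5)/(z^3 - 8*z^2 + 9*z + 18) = (z - 5)/(z^2 - 9*z + 18)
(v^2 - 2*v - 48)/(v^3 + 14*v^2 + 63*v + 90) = (v - 8)/(v^2 + 8*v + 15)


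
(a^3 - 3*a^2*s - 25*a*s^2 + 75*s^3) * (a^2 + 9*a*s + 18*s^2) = a^5 + 6*a^4*s - 34*a^3*s^2 - 204*a^2*s^3 + 225*a*s^4 + 1350*s^5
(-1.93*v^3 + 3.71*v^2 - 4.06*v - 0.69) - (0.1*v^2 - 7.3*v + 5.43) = -1.93*v^3 + 3.61*v^2 + 3.24*v - 6.12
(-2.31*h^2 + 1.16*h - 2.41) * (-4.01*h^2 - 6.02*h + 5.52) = 9.2631*h^4 + 9.2546*h^3 - 10.0703*h^2 + 20.9114*h - 13.3032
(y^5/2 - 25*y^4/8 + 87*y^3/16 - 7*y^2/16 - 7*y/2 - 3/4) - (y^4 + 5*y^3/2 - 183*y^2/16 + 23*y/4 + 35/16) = y^5/2 - 33*y^4/8 + 47*y^3/16 + 11*y^2 - 37*y/4 - 47/16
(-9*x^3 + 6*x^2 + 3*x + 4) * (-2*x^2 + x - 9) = 18*x^5 - 21*x^4 + 81*x^3 - 59*x^2 - 23*x - 36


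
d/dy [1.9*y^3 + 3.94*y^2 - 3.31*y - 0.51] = 5.7*y^2 + 7.88*y - 3.31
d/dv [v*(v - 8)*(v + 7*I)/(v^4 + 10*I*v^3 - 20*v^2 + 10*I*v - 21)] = (-v^4 + 16*v^3 + v^2*(1 + 24*I) + 6*I*v - 24*I)/(v^6 + 6*I*v^5 - 7*v^4 + 12*I*v^3 - 17*v^2 + 6*I*v - 9)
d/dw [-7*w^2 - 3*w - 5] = -14*w - 3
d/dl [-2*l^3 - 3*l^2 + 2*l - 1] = -6*l^2 - 6*l + 2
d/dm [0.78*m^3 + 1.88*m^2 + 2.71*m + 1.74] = 2.34*m^2 + 3.76*m + 2.71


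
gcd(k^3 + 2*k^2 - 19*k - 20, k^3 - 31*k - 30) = k^2 + 6*k + 5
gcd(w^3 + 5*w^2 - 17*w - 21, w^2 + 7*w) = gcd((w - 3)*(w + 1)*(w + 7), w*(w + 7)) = w + 7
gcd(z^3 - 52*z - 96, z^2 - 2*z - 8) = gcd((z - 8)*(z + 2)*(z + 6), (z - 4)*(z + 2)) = z + 2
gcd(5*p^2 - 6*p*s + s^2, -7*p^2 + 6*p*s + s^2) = p - s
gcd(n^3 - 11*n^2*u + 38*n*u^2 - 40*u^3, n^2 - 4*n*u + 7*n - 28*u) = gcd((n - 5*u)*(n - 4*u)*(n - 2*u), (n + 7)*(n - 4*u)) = -n + 4*u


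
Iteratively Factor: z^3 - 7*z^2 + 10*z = (z - 2)*(z^2 - 5*z) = (z - 5)*(z - 2)*(z)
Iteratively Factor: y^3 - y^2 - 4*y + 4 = (y - 1)*(y^2 - 4) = (y - 1)*(y + 2)*(y - 2)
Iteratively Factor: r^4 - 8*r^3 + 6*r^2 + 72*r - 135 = (r - 5)*(r^3 - 3*r^2 - 9*r + 27) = (r - 5)*(r - 3)*(r^2 - 9) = (r - 5)*(r - 3)^2*(r + 3)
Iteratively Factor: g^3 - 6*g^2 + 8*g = (g - 4)*(g^2 - 2*g) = (g - 4)*(g - 2)*(g)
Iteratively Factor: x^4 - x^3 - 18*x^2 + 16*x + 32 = (x + 4)*(x^3 - 5*x^2 + 2*x + 8) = (x - 2)*(x + 4)*(x^2 - 3*x - 4) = (x - 2)*(x + 1)*(x + 4)*(x - 4)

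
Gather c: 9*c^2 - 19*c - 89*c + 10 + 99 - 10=9*c^2 - 108*c + 99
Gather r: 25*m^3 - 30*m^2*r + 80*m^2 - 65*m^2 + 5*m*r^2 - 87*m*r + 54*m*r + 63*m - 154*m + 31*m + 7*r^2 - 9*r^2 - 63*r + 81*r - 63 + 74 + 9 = 25*m^3 + 15*m^2 - 60*m + r^2*(5*m - 2) + r*(-30*m^2 - 33*m + 18) + 20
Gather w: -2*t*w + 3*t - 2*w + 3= 3*t + w*(-2*t - 2) + 3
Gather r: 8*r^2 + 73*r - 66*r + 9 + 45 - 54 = 8*r^2 + 7*r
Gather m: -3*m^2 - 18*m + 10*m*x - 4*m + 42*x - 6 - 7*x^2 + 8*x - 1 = -3*m^2 + m*(10*x - 22) - 7*x^2 + 50*x - 7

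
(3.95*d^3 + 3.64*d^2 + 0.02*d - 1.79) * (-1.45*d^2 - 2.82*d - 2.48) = -5.7275*d^5 - 16.417*d^4 - 20.0898*d^3 - 6.4881*d^2 + 4.9982*d + 4.4392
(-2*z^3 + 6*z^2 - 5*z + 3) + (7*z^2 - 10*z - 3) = -2*z^3 + 13*z^2 - 15*z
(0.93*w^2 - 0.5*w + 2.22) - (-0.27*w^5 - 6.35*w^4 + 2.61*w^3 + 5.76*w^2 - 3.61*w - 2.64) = 0.27*w^5 + 6.35*w^4 - 2.61*w^3 - 4.83*w^2 + 3.11*w + 4.86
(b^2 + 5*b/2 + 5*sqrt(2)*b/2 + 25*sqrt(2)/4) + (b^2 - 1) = 2*b^2 + 5*b/2 + 5*sqrt(2)*b/2 - 1 + 25*sqrt(2)/4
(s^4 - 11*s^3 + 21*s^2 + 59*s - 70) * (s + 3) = s^5 - 8*s^4 - 12*s^3 + 122*s^2 + 107*s - 210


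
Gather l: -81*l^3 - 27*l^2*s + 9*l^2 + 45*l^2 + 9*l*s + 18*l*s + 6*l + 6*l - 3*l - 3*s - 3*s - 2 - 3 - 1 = -81*l^3 + l^2*(54 - 27*s) + l*(27*s + 9) - 6*s - 6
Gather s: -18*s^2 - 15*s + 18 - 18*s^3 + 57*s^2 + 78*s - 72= -18*s^3 + 39*s^2 + 63*s - 54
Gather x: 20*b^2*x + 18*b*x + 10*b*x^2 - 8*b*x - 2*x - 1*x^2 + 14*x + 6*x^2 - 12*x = x^2*(10*b + 5) + x*(20*b^2 + 10*b)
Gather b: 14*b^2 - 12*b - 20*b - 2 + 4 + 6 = 14*b^2 - 32*b + 8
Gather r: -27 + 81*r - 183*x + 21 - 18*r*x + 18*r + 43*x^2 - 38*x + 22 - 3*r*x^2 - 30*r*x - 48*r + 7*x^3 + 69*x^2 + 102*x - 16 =r*(-3*x^2 - 48*x + 51) + 7*x^3 + 112*x^2 - 119*x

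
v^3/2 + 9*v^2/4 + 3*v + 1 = (v/2 + 1)*(v + 1/2)*(v + 2)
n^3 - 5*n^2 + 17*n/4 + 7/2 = (n - 7/2)*(n - 2)*(n + 1/2)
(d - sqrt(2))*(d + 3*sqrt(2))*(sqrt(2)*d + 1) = sqrt(2)*d^3 + 5*d^2 - 4*sqrt(2)*d - 6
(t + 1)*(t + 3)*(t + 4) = t^3 + 8*t^2 + 19*t + 12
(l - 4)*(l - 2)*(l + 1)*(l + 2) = l^4 - 3*l^3 - 8*l^2 + 12*l + 16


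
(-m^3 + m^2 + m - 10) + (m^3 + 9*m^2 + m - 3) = 10*m^2 + 2*m - 13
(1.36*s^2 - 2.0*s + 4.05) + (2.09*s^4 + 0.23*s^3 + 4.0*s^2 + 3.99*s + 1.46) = 2.09*s^4 + 0.23*s^3 + 5.36*s^2 + 1.99*s + 5.51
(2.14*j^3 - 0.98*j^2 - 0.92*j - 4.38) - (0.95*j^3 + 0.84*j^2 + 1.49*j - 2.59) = 1.19*j^3 - 1.82*j^2 - 2.41*j - 1.79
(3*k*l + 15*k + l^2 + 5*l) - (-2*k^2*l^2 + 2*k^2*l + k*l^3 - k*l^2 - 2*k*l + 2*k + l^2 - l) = 2*k^2*l^2 - 2*k^2*l - k*l^3 + k*l^2 + 5*k*l + 13*k + 6*l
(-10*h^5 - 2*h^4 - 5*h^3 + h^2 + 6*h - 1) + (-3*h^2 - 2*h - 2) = -10*h^5 - 2*h^4 - 5*h^3 - 2*h^2 + 4*h - 3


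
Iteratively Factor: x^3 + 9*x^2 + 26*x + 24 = (x + 4)*(x^2 + 5*x + 6) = (x + 3)*(x + 4)*(x + 2)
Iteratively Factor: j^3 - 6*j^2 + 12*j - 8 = (j - 2)*(j^2 - 4*j + 4) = (j - 2)^2*(j - 2)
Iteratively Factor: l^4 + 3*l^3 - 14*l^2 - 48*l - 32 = (l + 1)*(l^3 + 2*l^2 - 16*l - 32) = (l + 1)*(l + 4)*(l^2 - 2*l - 8) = (l - 4)*(l + 1)*(l + 4)*(l + 2)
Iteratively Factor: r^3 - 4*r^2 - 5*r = (r)*(r^2 - 4*r - 5) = r*(r - 5)*(r + 1)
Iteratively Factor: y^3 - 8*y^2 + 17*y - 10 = (y - 5)*(y^2 - 3*y + 2) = (y - 5)*(y - 2)*(y - 1)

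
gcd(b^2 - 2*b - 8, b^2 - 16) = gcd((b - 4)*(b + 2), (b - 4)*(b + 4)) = b - 4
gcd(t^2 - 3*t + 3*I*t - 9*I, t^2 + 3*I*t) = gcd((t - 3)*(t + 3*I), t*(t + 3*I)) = t + 3*I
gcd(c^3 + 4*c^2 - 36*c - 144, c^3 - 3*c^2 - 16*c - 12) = c - 6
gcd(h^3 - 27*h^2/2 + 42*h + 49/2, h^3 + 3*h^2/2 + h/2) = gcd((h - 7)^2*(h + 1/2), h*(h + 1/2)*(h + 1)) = h + 1/2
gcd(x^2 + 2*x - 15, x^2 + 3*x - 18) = x - 3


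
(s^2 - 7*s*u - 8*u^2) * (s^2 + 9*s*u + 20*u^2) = s^4 + 2*s^3*u - 51*s^2*u^2 - 212*s*u^3 - 160*u^4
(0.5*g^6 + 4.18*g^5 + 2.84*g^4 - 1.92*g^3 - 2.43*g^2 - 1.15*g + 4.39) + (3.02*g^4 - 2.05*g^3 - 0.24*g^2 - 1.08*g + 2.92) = 0.5*g^6 + 4.18*g^5 + 5.86*g^4 - 3.97*g^3 - 2.67*g^2 - 2.23*g + 7.31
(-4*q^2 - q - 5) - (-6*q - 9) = -4*q^2 + 5*q + 4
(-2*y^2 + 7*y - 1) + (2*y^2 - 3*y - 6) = 4*y - 7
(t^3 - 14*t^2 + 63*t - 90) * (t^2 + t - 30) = t^5 - 13*t^4 + 19*t^3 + 393*t^2 - 1980*t + 2700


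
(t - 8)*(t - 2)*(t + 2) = t^3 - 8*t^2 - 4*t + 32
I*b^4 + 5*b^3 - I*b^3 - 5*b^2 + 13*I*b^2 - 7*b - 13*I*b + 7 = (b - 7*I)*(b + I)^2*(I*b - I)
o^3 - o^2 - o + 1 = (o - 1)^2*(o + 1)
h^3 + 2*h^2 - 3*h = h*(h - 1)*(h + 3)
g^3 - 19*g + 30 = (g - 3)*(g - 2)*(g + 5)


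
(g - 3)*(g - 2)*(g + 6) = g^3 + g^2 - 24*g + 36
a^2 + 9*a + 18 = (a + 3)*(a + 6)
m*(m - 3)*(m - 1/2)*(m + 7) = m^4 + 7*m^3/2 - 23*m^2 + 21*m/2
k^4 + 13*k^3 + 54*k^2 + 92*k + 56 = (k + 2)^3*(k + 7)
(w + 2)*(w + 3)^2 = w^3 + 8*w^2 + 21*w + 18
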